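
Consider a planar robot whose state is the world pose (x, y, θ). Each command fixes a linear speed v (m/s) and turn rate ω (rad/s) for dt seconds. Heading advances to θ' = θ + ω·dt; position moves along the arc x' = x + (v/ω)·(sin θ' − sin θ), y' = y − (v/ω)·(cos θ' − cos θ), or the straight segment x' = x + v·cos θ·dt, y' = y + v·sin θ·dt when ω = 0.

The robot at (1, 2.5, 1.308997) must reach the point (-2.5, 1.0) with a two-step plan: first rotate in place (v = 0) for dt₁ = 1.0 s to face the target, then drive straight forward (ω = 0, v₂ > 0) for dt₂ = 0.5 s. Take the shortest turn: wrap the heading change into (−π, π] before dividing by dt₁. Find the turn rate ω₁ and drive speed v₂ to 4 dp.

heading to target = atan2(1−2.5, -2.5−1) = -2.7367
Δθ = wrap(-2.7367 − 1.3090) = 2.2375; ω₁ = Δθ/dt₁ = 2.2375
distance = √((-2.5−1)² + (1−2.5)²) = 3.8079; v₂ = distance/dt₂ = 7.6158

ω₁ = 2.2375, v₂ = 7.6158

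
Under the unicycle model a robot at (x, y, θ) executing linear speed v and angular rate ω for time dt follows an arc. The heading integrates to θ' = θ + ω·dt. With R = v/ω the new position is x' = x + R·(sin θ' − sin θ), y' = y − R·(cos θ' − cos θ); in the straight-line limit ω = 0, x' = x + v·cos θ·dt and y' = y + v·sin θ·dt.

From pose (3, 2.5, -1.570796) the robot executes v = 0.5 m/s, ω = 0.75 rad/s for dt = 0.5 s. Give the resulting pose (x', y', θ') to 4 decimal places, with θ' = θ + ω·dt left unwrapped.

θ' = -1.5708 + 0.75·0.5 = -1.1958
R = v/ω = 0.5/0.75 = 0.6667
x' = 3 + 0.6667·(sin -1.1958 − sin -1.5708) = 3.0463
y' = 2.5 − 0.6667·(cos -1.1958 − cos -1.5708) = 2.2558

(3.0463, 2.2558, -1.1958)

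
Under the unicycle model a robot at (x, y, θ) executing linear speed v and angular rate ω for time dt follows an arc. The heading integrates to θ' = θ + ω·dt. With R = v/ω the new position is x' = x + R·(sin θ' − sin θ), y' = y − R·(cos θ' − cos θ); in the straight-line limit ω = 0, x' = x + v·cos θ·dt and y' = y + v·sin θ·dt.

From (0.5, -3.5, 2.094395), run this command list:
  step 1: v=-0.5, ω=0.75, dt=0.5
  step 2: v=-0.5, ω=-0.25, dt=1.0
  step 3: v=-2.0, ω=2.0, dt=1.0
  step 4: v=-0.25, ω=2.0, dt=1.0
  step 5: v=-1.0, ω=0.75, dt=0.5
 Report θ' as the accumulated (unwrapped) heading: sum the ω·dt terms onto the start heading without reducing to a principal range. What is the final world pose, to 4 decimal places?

(2.0931, -3.7917, 6.5944)

step 1: θ'=2.4694 (R=-0.6667) → pose (0.6622, -3.6883, 2.4694)
step 2: θ'=2.2194 (R=2.0000) → pose (1.0107, -4.0451, 2.2194)
step 3: θ'=4.2194 (R=-1.0000) → pose (2.6885, -3.9143, 4.2194)
step 4: θ'=6.2194 (R=-0.1250) → pose (2.5864, -3.7304, 6.2194)
step 5: θ'=6.5944 (R=-1.3333) → pose (2.0931, -3.7917, 6.5944)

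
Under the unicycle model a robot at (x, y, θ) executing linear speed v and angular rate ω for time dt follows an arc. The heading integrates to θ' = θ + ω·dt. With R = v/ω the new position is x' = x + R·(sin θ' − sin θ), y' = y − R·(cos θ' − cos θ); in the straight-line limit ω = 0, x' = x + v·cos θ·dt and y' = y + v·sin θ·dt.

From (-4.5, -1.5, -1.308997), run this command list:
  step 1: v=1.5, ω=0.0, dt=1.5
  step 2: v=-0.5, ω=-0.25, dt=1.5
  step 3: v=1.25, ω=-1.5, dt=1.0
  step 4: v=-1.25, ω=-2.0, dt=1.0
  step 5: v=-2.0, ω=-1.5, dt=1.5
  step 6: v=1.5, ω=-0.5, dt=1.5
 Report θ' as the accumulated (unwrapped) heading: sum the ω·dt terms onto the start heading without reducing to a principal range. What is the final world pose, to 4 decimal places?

(-6.6125, -6.7099, -8.1840)

step 1: θ'=-1.3090 (straight) → pose (-3.9177, -3.6733, -1.3090)
step 2: θ'=-1.6840 (R=2.0000) → pose (-3.9730, -2.9298, -1.6840)
step 3: θ'=-3.1840 (R=-0.8333) → pose (-4.8363, -3.6682, -3.1840)
step 4: θ'=-5.1840 (R=0.6250) → pose (-4.3061, -4.5766, -5.1840)
step 5: θ'=-7.4340 (R=1.3333) → pose (-6.7113, -4.5145, -7.4340)
step 6: θ'=-8.1840 (R=-3.0000) → pose (-6.6125, -6.7099, -8.1840)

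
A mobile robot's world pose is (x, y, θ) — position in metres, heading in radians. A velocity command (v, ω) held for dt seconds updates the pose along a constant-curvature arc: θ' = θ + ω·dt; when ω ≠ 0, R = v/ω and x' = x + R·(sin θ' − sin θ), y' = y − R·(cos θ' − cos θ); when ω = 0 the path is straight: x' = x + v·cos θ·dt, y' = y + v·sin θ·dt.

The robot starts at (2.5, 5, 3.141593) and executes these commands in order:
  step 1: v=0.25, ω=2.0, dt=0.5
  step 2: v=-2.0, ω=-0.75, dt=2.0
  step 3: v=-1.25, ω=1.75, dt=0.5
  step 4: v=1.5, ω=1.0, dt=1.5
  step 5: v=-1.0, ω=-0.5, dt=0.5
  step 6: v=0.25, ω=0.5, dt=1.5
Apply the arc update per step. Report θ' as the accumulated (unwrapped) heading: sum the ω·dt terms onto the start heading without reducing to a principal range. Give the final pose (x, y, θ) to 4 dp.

(5.7031, 4.1167, 5.5166)

step 1: θ'=4.1416 (R=0.1250) → pose (2.3948, 4.9425, 4.1416)
step 2: θ'=2.6416 (R=2.6667) → pose (5.9172, 5.8420, 2.6416)
step 3: θ'=3.5166 (R=-0.7143) → pose (6.5213, 5.8041, 3.5166)
step 4: θ'=5.0166 (R=1.5000) → pose (5.6396, 3.9591, 5.0166)
step 5: θ'=4.7666 (R=2.0000) → pose (5.5507, 4.4498, 4.7666)
step 6: θ'=5.5166 (R=0.5000) → pose (5.7031, 4.1167, 5.5166)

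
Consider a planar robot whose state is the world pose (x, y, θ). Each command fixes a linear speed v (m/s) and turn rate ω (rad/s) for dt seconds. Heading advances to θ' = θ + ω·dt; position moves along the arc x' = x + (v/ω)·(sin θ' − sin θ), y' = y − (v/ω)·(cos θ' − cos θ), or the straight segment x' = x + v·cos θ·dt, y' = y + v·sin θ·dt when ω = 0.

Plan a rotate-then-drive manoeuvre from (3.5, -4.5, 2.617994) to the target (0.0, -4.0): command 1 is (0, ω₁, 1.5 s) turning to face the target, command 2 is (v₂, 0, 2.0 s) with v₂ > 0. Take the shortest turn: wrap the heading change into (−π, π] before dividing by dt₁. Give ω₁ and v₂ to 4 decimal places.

heading to target = atan2(-4−-4.5, 0−3.5) = 2.9997
Δθ = wrap(2.9997 − 2.6180) = 0.3817; ω₁ = Δθ/dt₁ = 0.2545
distance = √((0−3.5)² + (-4−-4.5)²) = 3.5355; v₂ = distance/dt₂ = 1.7678

ω₁ = 0.2545, v₂ = 1.7678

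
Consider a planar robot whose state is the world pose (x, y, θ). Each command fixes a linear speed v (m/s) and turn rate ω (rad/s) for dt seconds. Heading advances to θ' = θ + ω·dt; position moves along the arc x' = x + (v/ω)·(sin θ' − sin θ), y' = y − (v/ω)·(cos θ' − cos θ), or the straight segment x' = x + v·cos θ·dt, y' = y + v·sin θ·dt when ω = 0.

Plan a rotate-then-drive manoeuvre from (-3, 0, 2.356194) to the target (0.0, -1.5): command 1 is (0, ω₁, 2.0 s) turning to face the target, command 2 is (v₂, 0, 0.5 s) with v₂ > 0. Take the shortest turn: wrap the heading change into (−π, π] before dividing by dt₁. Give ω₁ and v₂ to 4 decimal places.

heading to target = atan2(-1.5−0, 0−-3) = -0.4636
Δθ = wrap(-0.4636 − 2.3562) = -2.8198; ω₁ = Δθ/dt₁ = -1.4099
distance = √((0−-3)² + (-1.5−0)²) = 3.3541; v₂ = distance/dt₂ = 6.7082

ω₁ = -1.4099, v₂ = 6.7082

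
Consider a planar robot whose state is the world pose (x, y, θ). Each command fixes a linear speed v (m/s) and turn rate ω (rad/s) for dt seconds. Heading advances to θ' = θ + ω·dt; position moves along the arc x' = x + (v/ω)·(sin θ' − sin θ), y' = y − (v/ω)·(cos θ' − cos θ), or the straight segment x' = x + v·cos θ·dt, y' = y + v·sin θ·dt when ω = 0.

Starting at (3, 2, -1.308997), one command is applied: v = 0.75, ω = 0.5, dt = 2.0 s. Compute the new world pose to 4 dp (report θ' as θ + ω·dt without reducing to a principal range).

θ' = -1.3090 + 0.5·2.0 = -0.3090
R = v/ω = 0.75/0.5 = 1.5000
x' = 3 + 1.5000·(sin -0.3090 − sin -1.3090) = 3.9927
y' = 2 − 1.5000·(cos -0.3090 − cos -1.3090) = 0.9593

(3.9927, 0.9593, -0.3090)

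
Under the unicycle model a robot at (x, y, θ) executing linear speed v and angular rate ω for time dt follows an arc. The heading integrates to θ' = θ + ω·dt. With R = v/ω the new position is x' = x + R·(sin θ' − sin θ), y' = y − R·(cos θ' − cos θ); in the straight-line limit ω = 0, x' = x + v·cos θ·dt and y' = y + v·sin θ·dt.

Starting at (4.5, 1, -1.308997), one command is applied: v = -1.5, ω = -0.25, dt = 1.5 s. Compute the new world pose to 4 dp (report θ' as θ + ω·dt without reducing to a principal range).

θ' = -1.3090 + -0.25·1.5 = -1.6840
R = v/ω = -1.5/-0.25 = 6.0000
x' = 4.5 + 6.0000·(sin -1.6840 − sin -1.3090) = 4.3340
y' = 1 − 6.0000·(cos -1.6840 − cos -1.3090) = 3.2307

(4.3340, 3.2307, -1.6840)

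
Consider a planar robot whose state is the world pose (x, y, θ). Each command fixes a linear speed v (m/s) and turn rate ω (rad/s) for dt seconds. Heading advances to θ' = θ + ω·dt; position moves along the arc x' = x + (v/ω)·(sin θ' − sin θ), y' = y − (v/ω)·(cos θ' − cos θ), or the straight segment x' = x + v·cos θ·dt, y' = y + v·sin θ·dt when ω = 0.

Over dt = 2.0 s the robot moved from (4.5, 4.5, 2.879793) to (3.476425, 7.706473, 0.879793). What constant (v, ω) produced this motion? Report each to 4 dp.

Δθ = 0.879793 − 2.879793 = -2.000000
ω = Δθ/dt = -2.000000/2.0 = -1.0000
R = −Δy/(cos θ' − cos θ) = -2.0000
v = R·ω = -2.0000·-1.0000 = 2.0000

v = 2.0000, ω = -1.0000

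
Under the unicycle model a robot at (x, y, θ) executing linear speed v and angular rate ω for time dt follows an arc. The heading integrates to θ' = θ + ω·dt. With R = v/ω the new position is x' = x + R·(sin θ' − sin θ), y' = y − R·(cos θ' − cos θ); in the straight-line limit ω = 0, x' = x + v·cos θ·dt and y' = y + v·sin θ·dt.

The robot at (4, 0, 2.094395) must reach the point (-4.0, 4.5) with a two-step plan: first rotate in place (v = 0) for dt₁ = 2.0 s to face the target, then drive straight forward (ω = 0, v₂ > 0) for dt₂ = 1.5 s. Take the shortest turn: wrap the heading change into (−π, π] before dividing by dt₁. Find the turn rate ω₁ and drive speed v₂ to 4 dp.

ω₁ = 0.2674, v₂ = 6.1192

heading to target = atan2(4.5−0, -4−4) = 2.6292
Δθ = wrap(2.6292 − 2.0944) = 0.5348; ω₁ = Δθ/dt₁ = 0.2674
distance = √((-4−4)² + (4.5−0)²) = 9.1788; v₂ = distance/dt₂ = 6.1192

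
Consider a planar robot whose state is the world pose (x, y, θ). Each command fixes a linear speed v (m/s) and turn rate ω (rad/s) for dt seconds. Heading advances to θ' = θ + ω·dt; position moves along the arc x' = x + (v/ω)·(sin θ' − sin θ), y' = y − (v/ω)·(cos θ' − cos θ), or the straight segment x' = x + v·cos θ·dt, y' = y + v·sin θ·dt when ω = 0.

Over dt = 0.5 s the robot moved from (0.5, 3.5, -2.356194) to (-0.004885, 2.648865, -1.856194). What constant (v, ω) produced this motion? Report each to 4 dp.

Δθ = -1.856194 − -2.356194 = 0.500000
ω = Δθ/dt = 0.500000/0.5 = 1.0000
R = −Δy/(cos θ' − cos θ) = 2.0000
v = R·ω = 2.0000·1.0000 = 2.0000

v = 2.0000, ω = 1.0000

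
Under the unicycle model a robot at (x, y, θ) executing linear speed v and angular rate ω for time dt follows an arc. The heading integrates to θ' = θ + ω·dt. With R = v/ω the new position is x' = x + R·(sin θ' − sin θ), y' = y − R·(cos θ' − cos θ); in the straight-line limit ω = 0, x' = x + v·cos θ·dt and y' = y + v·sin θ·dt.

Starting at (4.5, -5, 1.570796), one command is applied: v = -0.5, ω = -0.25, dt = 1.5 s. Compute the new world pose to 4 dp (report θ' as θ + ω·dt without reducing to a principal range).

(4.3610, -5.7325, 1.1958)

θ' = 1.5708 + -0.25·1.5 = 1.1958
R = v/ω = -0.5/-0.25 = 2.0000
x' = 4.5 + 2.0000·(sin 1.1958 − sin 1.5708) = 4.3610
y' = -5 − 2.0000·(cos 1.1958 − cos 1.5708) = -5.7325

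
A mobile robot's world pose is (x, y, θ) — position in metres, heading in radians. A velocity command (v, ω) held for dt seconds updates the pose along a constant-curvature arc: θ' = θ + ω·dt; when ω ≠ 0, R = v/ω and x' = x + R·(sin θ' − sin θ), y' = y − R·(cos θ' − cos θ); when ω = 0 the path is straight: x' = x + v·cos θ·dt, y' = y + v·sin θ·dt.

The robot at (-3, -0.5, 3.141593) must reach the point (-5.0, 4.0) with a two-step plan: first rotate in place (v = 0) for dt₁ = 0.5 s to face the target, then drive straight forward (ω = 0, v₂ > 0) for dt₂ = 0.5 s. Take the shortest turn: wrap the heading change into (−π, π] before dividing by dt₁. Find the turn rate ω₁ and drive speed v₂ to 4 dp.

ω₁ = -2.3051, v₂ = 9.8489

heading to target = atan2(4−-0.5, -5−-3) = 1.9890
Δθ = wrap(1.9890 − 3.1416) = -1.1526; ω₁ = Δθ/dt₁ = -2.3051
distance = √((-5−-3)² + (4−-0.5)²) = 4.9244; v₂ = distance/dt₂ = 9.8489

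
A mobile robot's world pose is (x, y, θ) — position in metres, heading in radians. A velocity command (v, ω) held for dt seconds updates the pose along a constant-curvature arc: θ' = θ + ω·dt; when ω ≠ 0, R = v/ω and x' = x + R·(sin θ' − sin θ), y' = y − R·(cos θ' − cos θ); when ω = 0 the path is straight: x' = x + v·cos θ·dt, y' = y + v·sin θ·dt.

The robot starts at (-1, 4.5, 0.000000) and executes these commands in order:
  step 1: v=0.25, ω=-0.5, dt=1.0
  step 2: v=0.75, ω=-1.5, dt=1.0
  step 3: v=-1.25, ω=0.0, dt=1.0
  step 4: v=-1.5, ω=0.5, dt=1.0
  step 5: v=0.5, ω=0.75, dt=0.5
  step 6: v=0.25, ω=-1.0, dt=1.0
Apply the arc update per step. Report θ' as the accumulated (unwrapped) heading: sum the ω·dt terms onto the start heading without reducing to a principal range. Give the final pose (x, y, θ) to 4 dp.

step 1: θ'=-0.5000 (R=-0.5000) → pose (-0.7603, 4.4388, -0.5000)
step 2: θ'=-2.0000 (R=-0.5000) → pose (-0.5454, 3.7919, -2.0000)
step 3: θ'=-2.0000 (straight) → pose (-0.0252, 4.9285, -2.0000)
step 4: θ'=-1.5000 (R=-3.0000) → pose (0.2394, 6.3892, -1.5000)
step 5: θ'=-1.1250 (R=0.6667) → pose (0.3029, 6.1489, -1.1250)
step 6: θ'=-2.1250 (R=-0.2500) → pose (0.2899, 5.9095, -2.1250)

(0.2899, 5.9095, -2.1250)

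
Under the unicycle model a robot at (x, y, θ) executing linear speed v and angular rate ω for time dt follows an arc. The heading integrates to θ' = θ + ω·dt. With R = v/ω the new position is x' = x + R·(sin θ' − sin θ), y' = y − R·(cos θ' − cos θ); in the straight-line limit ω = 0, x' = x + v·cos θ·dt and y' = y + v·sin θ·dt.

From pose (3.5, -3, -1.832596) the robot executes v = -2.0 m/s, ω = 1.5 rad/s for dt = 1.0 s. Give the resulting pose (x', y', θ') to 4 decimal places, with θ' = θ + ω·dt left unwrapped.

(2.6474, -1.3946, -0.3326)

θ' = -1.8326 + 1.5·1.0 = -0.3326
R = v/ω = -2.0/1.5 = -1.3333
x' = 3.5 + -1.3333·(sin -0.3326 − sin -1.8326) = 2.6474
y' = -3 − -1.3333·(cos -0.3326 − cos -1.8326) = -1.3946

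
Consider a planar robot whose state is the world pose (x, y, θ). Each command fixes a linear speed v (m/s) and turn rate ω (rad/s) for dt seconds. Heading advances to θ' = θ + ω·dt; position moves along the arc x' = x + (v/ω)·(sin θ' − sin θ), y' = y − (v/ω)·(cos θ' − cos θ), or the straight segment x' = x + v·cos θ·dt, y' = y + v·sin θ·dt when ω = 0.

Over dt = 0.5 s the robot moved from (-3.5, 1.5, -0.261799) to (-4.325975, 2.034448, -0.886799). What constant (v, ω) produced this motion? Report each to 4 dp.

v = -2.0000, ω = -1.2500

Δθ = -0.886799 − -0.261799 = -0.625000
ω = Δθ/dt = -0.625000/0.5 = -1.2500
R = Δx/(sin θ' − sin θ) = 1.6000
v = R·ω = 1.6000·-1.2500 = -2.0000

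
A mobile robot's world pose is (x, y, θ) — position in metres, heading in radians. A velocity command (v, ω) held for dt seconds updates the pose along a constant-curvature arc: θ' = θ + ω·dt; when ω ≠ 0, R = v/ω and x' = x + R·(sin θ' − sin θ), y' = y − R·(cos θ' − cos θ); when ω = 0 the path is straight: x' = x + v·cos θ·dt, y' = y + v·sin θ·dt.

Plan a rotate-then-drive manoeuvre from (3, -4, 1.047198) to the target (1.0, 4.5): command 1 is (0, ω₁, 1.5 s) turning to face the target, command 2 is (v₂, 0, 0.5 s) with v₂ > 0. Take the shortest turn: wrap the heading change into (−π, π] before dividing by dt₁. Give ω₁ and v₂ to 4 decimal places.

ω₁ = 0.5031, v₂ = 17.4642

heading to target = atan2(4.5−-4, 1−3) = 1.8019
Δθ = wrap(1.8019 − 1.0472) = 0.7547; ω₁ = Δθ/dt₁ = 0.5031
distance = √((1−3)² + (4.5−-4)²) = 8.7321; v₂ = distance/dt₂ = 17.4642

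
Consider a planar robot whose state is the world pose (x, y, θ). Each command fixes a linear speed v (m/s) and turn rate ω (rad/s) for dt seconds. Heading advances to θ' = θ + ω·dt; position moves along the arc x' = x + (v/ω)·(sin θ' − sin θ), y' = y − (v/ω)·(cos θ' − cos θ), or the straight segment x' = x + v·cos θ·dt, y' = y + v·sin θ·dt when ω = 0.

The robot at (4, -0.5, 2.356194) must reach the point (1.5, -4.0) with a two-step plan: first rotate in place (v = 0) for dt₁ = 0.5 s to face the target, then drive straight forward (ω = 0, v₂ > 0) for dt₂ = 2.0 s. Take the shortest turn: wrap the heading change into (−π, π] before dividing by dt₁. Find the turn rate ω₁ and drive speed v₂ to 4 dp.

ω₁ = 3.4719, v₂ = 2.1506

heading to target = atan2(-4−-0.5, 1.5−4) = -2.1910
Δθ = wrap(-2.1910 − 2.3562) = 1.7359; ω₁ = Δθ/dt₁ = 3.4719
distance = √((1.5−4)² + (-4−-0.5)²) = 4.3012; v₂ = distance/dt₂ = 2.1506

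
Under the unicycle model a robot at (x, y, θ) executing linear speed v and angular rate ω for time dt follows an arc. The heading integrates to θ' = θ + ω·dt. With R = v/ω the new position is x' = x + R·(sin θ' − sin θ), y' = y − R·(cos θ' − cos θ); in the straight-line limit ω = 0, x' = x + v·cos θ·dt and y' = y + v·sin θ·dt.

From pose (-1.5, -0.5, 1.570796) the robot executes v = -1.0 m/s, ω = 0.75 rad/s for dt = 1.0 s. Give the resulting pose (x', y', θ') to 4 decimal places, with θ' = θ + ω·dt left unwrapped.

θ' = 1.5708 + 0.75·1.0 = 2.3208
R = v/ω = -1.0/0.75 = -1.3333
x' = -1.5 + -1.3333·(sin 2.3208 − sin 1.5708) = -1.1423
y' = -0.5 − -1.3333·(cos 2.3208 − cos 1.5708) = -1.4089

(-1.1423, -1.4089, 2.3208)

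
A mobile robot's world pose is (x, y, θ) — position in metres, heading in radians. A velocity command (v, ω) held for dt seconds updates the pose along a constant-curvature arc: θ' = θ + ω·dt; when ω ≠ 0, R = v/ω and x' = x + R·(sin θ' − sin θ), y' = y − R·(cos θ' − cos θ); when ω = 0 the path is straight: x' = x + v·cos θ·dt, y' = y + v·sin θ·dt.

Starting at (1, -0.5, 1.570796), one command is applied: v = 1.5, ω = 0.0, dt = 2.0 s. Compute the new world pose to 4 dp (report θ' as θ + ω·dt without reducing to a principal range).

(1.0000, 2.5000, 1.5708)

θ' = 1.5708 + 0.0·2.0 = 1.5708
ω = 0 → straight: x' = 1 + 1.5·cos(1.5708)·2.0 = 1.0000
y' = -0.5 + 1.5·sin(1.5708)·2.0 = 2.5000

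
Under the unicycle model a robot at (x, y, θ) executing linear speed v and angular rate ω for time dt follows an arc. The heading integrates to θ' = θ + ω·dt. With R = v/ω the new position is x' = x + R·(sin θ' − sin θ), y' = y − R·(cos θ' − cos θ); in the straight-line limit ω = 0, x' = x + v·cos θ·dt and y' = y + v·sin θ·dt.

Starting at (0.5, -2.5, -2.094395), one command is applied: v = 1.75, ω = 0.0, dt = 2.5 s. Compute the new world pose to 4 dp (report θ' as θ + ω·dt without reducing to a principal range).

(-1.6875, -6.2889, -2.0944)

θ' = -2.0944 + 0.0·2.5 = -2.0944
ω = 0 → straight: x' = 0.5 + 1.75·cos(-2.0944)·2.5 = -1.6875
y' = -2.5 + 1.75·sin(-2.0944)·2.5 = -6.2889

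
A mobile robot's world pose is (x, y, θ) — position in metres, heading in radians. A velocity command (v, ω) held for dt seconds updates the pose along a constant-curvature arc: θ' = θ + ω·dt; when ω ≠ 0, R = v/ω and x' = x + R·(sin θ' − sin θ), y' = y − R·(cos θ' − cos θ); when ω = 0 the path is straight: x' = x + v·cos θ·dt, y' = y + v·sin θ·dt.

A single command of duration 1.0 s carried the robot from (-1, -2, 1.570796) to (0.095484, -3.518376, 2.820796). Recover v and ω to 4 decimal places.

v = -2.0000, ω = 1.2500

Δθ = 2.820796 − 1.570796 = 1.250000
ω = Δθ/dt = 1.250000/1.0 = 1.2500
R = −Δy/(cos θ' − cos θ) = -1.6000
v = R·ω = -1.6000·1.2500 = -2.0000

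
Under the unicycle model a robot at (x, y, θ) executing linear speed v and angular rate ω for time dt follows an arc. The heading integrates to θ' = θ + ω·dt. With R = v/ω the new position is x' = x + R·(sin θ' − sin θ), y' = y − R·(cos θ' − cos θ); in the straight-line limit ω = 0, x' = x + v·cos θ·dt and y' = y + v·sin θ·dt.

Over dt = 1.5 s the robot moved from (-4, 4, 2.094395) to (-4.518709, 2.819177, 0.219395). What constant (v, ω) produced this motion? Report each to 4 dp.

v = -1.0000, ω = -1.2500

Δθ = 0.219395 − 2.094395 = -1.875000
ω = Δθ/dt = -1.875000/1.5 = -1.2500
R = −Δy/(cos θ' − cos θ) = 0.8000
v = R·ω = 0.8000·-1.2500 = -1.0000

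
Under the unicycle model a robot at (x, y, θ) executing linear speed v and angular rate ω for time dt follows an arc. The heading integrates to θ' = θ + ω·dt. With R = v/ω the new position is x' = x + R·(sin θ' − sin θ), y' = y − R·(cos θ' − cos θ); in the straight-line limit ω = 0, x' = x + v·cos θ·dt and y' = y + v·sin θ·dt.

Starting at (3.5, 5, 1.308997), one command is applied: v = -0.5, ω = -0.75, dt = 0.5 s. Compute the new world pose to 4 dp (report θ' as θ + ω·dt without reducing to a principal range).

θ' = 1.3090 + -0.75·0.5 = 0.9340
R = v/ω = -0.5/-0.75 = 0.6667
x' = 3.5 + 0.6667·(sin 0.9340 − sin 1.3090) = 3.3921
y' = 5 − 0.6667·(cos 0.9340 − cos 1.3090) = 4.7761

(3.3921, 4.7761, 0.9340)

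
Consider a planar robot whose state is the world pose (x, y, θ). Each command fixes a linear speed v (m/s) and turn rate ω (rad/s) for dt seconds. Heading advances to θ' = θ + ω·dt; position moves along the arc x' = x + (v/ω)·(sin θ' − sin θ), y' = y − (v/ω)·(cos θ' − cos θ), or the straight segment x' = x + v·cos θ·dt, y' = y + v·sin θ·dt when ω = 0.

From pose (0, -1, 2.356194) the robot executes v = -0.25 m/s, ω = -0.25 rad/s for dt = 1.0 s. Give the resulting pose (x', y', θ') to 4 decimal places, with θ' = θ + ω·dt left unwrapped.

θ' = 2.3562 + -0.25·1.0 = 2.1062
R = v/ω = -0.25/-0.25 = 1.0000
x' = 0 + 1.0000·(sin 2.1062 − sin 2.3562) = 0.1530
y' = -1 − 1.0000·(cos 2.1062 − cos 2.3562) = -1.1969

(0.1530, -1.1969, 2.1062)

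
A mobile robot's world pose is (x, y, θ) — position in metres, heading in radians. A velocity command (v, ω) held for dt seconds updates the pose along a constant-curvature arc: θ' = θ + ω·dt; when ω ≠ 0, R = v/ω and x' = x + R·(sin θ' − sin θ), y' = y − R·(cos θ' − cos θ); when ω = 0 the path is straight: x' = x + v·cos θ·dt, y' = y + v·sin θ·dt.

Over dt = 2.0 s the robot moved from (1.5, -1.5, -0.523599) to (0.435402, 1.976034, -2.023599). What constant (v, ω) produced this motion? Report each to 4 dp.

v = -2.0000, ω = -0.7500

Δθ = -2.023599 − -0.523599 = -1.500000
ω = Δθ/dt = -1.500000/2.0 = -0.7500
R = −Δy/(cos θ' − cos θ) = 2.6667
v = R·ω = 2.6667·-0.7500 = -2.0000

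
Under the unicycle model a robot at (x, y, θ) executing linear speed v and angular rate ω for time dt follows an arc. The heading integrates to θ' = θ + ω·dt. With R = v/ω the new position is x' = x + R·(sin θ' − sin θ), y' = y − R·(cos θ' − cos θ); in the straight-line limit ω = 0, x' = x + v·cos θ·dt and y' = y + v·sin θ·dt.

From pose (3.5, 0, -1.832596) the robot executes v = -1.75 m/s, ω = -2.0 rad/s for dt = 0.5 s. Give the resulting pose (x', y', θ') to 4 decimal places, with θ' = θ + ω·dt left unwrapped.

(4.0791, 0.6071, -2.8326)

θ' = -1.8326 + -2.0·0.5 = -2.8326
R = v/ω = -1.75/-2.0 = 0.8750
x' = 3.5 + 0.8750·(sin -2.8326 − sin -1.8326) = 4.0791
y' = 0 − 0.8750·(cos -2.8326 − cos -1.8326) = 0.6071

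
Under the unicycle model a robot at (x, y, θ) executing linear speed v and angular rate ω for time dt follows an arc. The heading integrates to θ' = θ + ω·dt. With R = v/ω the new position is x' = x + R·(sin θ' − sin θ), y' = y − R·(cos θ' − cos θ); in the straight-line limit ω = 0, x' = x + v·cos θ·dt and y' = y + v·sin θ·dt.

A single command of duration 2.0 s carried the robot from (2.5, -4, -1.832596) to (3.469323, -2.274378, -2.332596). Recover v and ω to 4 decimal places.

Δθ = -2.332596 − -1.832596 = -0.500000
ω = Δθ/dt = -0.500000/2.0 = -0.2500
R = −Δy/(cos θ' − cos θ) = 4.0000
v = R·ω = 4.0000·-0.2500 = -1.0000

v = -1.0000, ω = -0.2500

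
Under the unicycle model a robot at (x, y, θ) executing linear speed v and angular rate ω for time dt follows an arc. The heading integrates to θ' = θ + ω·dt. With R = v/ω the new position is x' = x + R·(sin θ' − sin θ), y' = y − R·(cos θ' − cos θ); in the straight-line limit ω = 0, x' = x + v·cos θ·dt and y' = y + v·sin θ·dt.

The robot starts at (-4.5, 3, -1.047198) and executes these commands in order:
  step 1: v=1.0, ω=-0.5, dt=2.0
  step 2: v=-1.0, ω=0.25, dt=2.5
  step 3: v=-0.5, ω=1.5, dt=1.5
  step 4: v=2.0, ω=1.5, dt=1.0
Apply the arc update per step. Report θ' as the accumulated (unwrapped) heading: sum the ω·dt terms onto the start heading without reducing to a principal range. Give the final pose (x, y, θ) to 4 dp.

(-4.6413, 5.5032, 2.3278)

step 1: θ'=-2.0472 (R=-2.0000) → pose (-4.4547, 1.0828, -2.0472)
step 2: θ'=-1.4222 (R=-4.0000) → pose (-4.0534, 3.5094, -1.4222)
step 3: θ'=0.8278 (R=-0.3333) → pose (-4.6286, 3.6855, 0.8278)
step 4: θ'=2.3278 (R=1.3333) → pose (-4.6413, 5.5032, 2.3278)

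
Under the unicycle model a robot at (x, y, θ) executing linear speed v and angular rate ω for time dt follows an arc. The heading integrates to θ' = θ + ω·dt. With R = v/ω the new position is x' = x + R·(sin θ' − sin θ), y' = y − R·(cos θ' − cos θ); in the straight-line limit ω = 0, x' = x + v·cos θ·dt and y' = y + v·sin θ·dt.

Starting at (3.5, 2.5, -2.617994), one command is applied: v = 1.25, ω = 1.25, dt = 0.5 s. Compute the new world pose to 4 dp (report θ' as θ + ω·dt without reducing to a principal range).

(3.0878, 2.0437, -1.9930)

θ' = -2.6180 + 1.25·0.5 = -1.9930
R = v/ω = 1.25/1.25 = 1.0000
x' = 3.5 + 1.0000·(sin -1.9930 − sin -2.6180) = 3.0878
y' = 2.5 − 1.0000·(cos -1.9930 − cos -2.6180) = 2.0437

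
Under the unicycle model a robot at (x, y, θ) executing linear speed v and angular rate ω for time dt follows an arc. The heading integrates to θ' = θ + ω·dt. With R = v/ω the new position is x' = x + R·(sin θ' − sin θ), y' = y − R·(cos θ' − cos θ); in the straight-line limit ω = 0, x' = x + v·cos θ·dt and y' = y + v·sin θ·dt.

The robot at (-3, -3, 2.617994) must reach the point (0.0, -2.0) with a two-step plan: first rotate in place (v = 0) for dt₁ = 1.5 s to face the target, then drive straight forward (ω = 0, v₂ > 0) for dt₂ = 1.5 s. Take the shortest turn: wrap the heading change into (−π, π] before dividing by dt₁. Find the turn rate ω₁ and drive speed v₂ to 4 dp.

heading to target = atan2(-2−-3, 0−-3) = 0.3218
Δθ = wrap(0.3218 − 2.6180) = -2.2962; ω₁ = Δθ/dt₁ = -1.5308
distance = √((0−-3)² + (-2−-3)²) = 3.1623; v₂ = distance/dt₂ = 2.1082

ω₁ = -1.5308, v₂ = 2.1082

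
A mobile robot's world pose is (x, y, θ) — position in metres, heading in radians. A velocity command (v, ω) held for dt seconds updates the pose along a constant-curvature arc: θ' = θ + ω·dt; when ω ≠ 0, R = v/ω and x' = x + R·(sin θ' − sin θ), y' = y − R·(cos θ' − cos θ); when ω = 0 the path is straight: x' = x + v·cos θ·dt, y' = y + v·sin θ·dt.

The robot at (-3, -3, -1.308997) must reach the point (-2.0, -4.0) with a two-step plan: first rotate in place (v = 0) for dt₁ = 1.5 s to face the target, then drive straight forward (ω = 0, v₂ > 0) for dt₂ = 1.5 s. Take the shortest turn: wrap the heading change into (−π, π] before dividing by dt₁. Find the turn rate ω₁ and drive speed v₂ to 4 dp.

heading to target = atan2(-4−-3, -2−-3) = -0.7854
Δθ = wrap(-0.7854 − -1.3090) = 0.5236; ω₁ = Δθ/dt₁ = 0.3491
distance = √((-2−-3)² + (-4−-3)²) = 1.4142; v₂ = distance/dt₂ = 0.9428

ω₁ = 0.3491, v₂ = 0.9428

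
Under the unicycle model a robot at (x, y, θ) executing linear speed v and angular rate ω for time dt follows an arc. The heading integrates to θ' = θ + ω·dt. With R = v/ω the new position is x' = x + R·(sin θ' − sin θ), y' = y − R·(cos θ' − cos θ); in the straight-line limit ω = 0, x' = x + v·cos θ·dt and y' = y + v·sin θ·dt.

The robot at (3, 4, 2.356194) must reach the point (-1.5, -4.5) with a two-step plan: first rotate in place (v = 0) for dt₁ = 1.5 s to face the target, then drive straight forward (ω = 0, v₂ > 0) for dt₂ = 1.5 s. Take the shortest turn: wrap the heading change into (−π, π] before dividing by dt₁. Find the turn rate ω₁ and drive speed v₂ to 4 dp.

ω₁ = 1.2462, v₂ = 6.4118

heading to target = atan2(-4.5−4, -1.5−3) = -2.0577
Δθ = wrap(-2.0577 − 2.3562) = 1.8693; ω₁ = Δθ/dt₁ = 1.2462
distance = √((-1.5−3)² + (-4.5−4)²) = 9.6177; v₂ = distance/dt₂ = 6.4118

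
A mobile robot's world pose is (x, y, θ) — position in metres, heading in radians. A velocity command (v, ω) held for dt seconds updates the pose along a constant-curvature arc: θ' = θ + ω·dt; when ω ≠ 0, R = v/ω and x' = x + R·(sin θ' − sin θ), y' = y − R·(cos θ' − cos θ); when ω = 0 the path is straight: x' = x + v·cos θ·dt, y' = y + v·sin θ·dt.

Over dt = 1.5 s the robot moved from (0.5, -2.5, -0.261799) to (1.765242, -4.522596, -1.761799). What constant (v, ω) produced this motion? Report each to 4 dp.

v = 1.7500, ω = -1.0000

Δθ = -1.761799 − -0.261799 = -1.500000
ω = Δθ/dt = -1.500000/1.5 = -1.0000
R = −Δy/(cos θ' − cos θ) = -1.7500
v = R·ω = -1.7500·-1.0000 = 1.7500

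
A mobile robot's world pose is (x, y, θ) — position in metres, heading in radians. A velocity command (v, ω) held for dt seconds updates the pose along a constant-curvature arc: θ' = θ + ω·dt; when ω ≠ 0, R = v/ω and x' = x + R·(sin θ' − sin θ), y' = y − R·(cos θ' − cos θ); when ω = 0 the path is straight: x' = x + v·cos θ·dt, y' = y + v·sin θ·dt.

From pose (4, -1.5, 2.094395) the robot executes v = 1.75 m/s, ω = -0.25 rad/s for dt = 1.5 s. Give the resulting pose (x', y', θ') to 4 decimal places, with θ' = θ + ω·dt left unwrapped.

θ' = 2.0944 + -0.25·1.5 = 1.7194
R = v/ω = 1.75/-0.25 = -7.0000
x' = 4 + -7.0000·(sin 1.7194 − sin 2.0944) = 3.1393
y' = -1.5 − -7.0000·(cos 1.7194 − cos 2.0944) = 0.9636

(3.1393, 0.9636, 1.7194)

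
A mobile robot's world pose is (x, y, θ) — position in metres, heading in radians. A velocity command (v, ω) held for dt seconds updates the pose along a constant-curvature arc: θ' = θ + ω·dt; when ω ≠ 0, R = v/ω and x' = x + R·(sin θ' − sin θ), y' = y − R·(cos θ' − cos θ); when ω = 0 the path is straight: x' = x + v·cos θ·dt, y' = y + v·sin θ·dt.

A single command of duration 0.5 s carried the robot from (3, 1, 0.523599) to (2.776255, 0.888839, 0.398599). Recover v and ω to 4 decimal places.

Δθ = 0.398599 − 0.523599 = -0.125000
ω = Δθ/dt = -0.125000/0.5 = -0.2500
R = Δx/(sin θ' − sin θ) = 2.0000
v = R·ω = 2.0000·-0.2500 = -0.5000

v = -0.5000, ω = -0.2500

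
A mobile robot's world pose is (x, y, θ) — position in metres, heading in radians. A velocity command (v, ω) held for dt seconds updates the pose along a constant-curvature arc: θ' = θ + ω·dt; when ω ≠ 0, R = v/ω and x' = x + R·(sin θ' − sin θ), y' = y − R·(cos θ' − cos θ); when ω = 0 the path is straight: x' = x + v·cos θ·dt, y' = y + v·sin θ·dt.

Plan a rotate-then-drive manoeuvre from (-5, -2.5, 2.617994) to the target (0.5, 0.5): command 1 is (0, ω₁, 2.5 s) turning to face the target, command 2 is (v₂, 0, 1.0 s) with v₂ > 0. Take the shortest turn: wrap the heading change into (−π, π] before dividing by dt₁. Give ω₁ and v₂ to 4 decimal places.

ω₁ = -0.8475, v₂ = 6.2650

heading to target = atan2(0.5−-2.5, 0.5−-5) = 0.4993
Δθ = wrap(0.4993 − 2.6180) = -2.1186; ω₁ = Δθ/dt₁ = -0.8475
distance = √((0.5−-5)² + (0.5−-2.5)²) = 6.2650; v₂ = distance/dt₂ = 6.2650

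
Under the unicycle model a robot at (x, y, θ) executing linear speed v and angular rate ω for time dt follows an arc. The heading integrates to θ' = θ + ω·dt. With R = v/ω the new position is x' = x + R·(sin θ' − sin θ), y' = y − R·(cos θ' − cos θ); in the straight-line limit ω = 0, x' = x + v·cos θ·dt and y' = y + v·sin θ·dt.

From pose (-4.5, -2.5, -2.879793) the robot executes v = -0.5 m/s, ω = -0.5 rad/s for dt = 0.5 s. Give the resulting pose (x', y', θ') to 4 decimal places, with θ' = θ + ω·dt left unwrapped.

(-4.2530, -2.4660, -3.1298)

θ' = -2.8798 + -0.5·0.5 = -3.1298
R = v/ω = -0.5/-0.5 = 1.0000
x' = -4.5 + 1.0000·(sin -3.1298 − sin -2.8798) = -4.2530
y' = -2.5 − 1.0000·(cos -3.1298 − cos -2.8798) = -2.4660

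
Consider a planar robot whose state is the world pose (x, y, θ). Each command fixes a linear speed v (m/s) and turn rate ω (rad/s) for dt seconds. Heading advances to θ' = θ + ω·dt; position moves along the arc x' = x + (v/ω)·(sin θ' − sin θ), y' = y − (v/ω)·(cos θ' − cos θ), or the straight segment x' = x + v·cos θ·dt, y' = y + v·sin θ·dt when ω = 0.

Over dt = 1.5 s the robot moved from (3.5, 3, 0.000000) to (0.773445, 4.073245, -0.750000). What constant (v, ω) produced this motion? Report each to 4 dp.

Δθ = -0.750000 − 0.000000 = -0.750000
ω = Δθ/dt = -0.750000/1.5 = -0.5000
R = Δx/(sin θ' − sin θ) = 4.0000
v = R·ω = 4.0000·-0.5000 = -2.0000

v = -2.0000, ω = -0.5000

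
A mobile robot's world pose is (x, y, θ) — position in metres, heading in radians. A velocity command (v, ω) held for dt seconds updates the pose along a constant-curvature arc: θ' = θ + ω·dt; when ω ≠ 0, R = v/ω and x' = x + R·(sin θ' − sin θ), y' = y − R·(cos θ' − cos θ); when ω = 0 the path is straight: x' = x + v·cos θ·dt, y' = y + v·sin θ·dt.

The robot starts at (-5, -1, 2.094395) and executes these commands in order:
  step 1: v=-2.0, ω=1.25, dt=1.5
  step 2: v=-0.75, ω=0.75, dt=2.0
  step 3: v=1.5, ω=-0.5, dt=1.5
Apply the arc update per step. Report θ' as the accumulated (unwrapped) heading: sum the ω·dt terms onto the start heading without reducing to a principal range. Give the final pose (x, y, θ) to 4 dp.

(-1.6264, -1.9584, 4.7194)

step 1: θ'=3.9694 (R=-1.6000) → pose (-2.4360, -1.2824, 3.9694)
step 2: θ'=5.4694 (R=-1.0000) → pose (-2.4456, 0.0809, 5.4694)
step 3: θ'=4.7194 (R=-3.0000) → pose (-1.6264, -1.9584, 4.7194)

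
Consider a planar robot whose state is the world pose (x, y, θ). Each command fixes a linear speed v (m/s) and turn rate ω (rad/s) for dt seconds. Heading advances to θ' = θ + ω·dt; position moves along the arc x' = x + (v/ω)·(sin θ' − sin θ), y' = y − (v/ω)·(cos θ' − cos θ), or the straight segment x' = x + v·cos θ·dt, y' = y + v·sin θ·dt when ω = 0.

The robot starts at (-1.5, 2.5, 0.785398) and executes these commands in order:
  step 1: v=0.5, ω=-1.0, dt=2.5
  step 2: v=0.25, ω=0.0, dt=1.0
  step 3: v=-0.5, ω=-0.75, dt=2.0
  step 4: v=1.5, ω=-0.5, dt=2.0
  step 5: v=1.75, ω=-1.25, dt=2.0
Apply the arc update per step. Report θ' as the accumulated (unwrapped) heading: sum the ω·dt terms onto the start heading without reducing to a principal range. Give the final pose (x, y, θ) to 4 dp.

(-0.5806, 5.8965, -6.7146)

step 1: θ'=-1.7146 (R=-0.5000) → pose (-0.6516, 2.0748, -1.7146)
step 2: θ'=-1.7146 (straight) → pose (-0.6874, 1.8274, -1.7146)
step 3: θ'=-3.2146 (R=0.6667) → pose (0.0210, 2.3967, -3.2146)
step 4: θ'=-4.2146 (R=-3.0000) → pose (-2.3961, 3.9563, -4.2146)
step 5: θ'=-6.7146 (R=-1.4000) → pose (-0.5806, 5.8965, -6.7146)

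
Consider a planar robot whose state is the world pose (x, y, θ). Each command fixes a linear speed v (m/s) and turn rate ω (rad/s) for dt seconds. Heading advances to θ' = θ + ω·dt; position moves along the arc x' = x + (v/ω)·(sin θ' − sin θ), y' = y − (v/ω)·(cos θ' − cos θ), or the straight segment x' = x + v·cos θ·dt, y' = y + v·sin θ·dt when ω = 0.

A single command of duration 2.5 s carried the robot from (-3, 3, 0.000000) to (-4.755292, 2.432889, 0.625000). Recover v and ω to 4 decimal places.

v = -0.7500, ω = 0.2500

Δθ = 0.625000 − 0.000000 = 0.625000
ω = Δθ/dt = 0.625000/2.5 = 0.2500
R = Δx/(sin θ' − sin θ) = -3.0000
v = R·ω = -3.0000·0.2500 = -0.7500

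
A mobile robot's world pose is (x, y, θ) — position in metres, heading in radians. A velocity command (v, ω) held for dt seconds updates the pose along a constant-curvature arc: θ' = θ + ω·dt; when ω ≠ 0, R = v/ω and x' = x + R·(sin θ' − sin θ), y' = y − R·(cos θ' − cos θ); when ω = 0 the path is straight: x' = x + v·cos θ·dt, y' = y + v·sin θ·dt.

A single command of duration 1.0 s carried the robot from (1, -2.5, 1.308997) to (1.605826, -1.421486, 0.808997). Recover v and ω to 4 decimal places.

Δθ = 0.808997 − 1.308997 = -0.500000
ω = Δθ/dt = -0.500000/1.0 = -0.5000
R = −Δy/(cos θ' − cos θ) = -2.5000
v = R·ω = -2.5000·-0.5000 = 1.2500

v = 1.2500, ω = -0.5000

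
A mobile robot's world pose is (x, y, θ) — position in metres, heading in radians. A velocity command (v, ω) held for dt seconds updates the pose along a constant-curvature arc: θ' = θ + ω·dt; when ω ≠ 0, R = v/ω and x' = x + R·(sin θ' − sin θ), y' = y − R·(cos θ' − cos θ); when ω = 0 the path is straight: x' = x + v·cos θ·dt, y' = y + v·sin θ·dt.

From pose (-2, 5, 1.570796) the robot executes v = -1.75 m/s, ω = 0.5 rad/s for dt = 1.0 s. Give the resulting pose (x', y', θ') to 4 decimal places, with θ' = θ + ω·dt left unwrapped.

θ' = 1.5708 + 0.5·1.0 = 2.0708
R = v/ω = -1.75/0.5 = -3.5000
x' = -2 + -3.5000·(sin 2.0708 − sin 1.5708) = -1.5715
y' = 5 − -3.5000·(cos 2.0708 − cos 1.5708) = 3.3220

(-1.5715, 3.3220, 2.0708)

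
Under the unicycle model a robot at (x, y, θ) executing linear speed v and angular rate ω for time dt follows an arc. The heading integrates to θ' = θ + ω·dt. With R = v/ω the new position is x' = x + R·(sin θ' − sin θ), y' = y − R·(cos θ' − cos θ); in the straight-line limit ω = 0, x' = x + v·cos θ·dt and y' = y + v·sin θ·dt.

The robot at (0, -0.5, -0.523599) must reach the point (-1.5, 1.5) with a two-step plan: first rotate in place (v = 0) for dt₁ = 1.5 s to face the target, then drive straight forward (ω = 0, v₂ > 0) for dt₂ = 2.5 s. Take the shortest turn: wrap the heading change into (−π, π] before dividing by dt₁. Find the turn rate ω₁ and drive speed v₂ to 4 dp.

ω₁ = 1.8253, v₂ = 1.0000

heading to target = atan2(1.5−-0.5, -1.5−0) = 2.2143
Δθ = wrap(2.2143 − -0.5236) = 2.7379; ω₁ = Δθ/dt₁ = 1.8253
distance = √((-1.5−0)² + (1.5−-0.5)²) = 2.5000; v₂ = distance/dt₂ = 1.0000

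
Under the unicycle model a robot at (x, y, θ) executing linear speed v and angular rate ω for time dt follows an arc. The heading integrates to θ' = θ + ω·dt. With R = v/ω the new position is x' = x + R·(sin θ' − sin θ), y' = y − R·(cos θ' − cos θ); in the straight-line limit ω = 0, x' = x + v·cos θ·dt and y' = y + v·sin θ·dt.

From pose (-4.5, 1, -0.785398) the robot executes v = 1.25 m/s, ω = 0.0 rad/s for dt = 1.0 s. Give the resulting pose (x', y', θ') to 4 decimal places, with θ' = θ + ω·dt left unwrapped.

θ' = -0.7854 + 0.0·1.0 = -0.7854
ω = 0 → straight: x' = -4.5 + 1.25·cos(-0.7854)·1.0 = -3.6161
y' = 1 + 1.25·sin(-0.7854)·1.0 = 0.1161

(-3.6161, 0.1161, -0.7854)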